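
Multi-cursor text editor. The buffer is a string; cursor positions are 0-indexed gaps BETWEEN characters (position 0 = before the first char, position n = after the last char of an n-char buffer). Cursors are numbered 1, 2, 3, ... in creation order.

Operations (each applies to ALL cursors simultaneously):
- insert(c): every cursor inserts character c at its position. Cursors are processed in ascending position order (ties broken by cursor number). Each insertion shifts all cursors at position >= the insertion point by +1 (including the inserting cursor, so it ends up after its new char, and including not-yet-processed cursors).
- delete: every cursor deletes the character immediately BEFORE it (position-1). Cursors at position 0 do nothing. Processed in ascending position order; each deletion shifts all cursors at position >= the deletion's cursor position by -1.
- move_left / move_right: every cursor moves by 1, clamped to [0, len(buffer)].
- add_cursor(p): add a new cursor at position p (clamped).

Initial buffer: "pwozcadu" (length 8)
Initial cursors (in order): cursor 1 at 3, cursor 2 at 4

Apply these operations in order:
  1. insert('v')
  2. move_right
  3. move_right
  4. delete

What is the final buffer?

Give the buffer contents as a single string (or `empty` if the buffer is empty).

After op 1 (insert('v')): buffer="pwovzvcadu" (len 10), cursors c1@4 c2@6, authorship ...1.2....
After op 2 (move_right): buffer="pwovzvcadu" (len 10), cursors c1@5 c2@7, authorship ...1.2....
After op 3 (move_right): buffer="pwovzvcadu" (len 10), cursors c1@6 c2@8, authorship ...1.2....
After op 4 (delete): buffer="pwovzcdu" (len 8), cursors c1@5 c2@6, authorship ...1....

Answer: pwovzcdu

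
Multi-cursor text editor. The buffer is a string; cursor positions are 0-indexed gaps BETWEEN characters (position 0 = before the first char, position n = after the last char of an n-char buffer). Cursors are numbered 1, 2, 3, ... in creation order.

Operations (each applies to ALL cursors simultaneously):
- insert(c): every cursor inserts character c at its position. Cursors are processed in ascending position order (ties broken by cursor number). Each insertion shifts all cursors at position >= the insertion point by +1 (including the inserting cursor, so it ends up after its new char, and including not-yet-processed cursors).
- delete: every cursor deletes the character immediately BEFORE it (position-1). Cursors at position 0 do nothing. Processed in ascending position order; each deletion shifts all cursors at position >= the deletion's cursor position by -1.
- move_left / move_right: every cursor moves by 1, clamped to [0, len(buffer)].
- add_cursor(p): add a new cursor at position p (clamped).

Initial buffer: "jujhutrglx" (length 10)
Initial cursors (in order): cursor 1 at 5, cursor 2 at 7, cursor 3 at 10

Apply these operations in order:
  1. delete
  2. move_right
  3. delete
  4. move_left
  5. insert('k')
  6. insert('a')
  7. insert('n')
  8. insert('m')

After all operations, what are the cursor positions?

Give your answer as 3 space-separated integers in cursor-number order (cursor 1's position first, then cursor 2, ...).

After op 1 (delete): buffer="jujhtgl" (len 7), cursors c1@4 c2@5 c3@7, authorship .......
After op 2 (move_right): buffer="jujhtgl" (len 7), cursors c1@5 c2@6 c3@7, authorship .......
After op 3 (delete): buffer="jujh" (len 4), cursors c1@4 c2@4 c3@4, authorship ....
After op 4 (move_left): buffer="jujh" (len 4), cursors c1@3 c2@3 c3@3, authorship ....
After op 5 (insert('k')): buffer="jujkkkh" (len 7), cursors c1@6 c2@6 c3@6, authorship ...123.
After op 6 (insert('a')): buffer="jujkkkaaah" (len 10), cursors c1@9 c2@9 c3@9, authorship ...123123.
After op 7 (insert('n')): buffer="jujkkkaaannnh" (len 13), cursors c1@12 c2@12 c3@12, authorship ...123123123.
After op 8 (insert('m')): buffer="jujkkkaaannnmmmh" (len 16), cursors c1@15 c2@15 c3@15, authorship ...123123123123.

Answer: 15 15 15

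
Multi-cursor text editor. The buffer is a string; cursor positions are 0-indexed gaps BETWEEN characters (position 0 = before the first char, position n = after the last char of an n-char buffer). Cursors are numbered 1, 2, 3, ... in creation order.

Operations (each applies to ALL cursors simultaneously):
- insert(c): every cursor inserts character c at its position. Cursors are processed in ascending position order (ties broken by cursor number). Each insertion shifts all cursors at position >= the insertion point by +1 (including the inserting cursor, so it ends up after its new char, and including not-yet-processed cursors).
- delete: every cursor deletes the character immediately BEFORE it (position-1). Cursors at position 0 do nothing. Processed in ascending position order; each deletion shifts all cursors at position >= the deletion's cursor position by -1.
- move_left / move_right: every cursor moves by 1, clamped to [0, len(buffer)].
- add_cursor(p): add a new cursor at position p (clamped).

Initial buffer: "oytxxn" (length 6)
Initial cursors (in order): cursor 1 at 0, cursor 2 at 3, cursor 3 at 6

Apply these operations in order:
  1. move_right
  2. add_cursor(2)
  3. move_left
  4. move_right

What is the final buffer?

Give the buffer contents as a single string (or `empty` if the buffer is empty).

After op 1 (move_right): buffer="oytxxn" (len 6), cursors c1@1 c2@4 c3@6, authorship ......
After op 2 (add_cursor(2)): buffer="oytxxn" (len 6), cursors c1@1 c4@2 c2@4 c3@6, authorship ......
After op 3 (move_left): buffer="oytxxn" (len 6), cursors c1@0 c4@1 c2@3 c3@5, authorship ......
After op 4 (move_right): buffer="oytxxn" (len 6), cursors c1@1 c4@2 c2@4 c3@6, authorship ......

Answer: oytxxn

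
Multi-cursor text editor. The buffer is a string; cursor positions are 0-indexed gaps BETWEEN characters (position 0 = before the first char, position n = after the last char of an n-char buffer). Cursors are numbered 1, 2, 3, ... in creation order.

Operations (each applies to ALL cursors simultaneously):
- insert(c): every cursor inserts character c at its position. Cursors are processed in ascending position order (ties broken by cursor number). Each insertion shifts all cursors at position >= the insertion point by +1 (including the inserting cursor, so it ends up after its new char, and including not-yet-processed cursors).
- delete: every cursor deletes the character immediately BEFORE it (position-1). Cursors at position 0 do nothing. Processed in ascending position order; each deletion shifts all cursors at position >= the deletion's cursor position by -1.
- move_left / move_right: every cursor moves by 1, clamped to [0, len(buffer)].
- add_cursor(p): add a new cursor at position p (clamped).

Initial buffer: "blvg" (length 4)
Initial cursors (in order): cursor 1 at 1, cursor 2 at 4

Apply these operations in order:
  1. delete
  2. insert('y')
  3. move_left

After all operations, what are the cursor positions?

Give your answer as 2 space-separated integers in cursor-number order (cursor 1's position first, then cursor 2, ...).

Answer: 0 3

Derivation:
After op 1 (delete): buffer="lv" (len 2), cursors c1@0 c2@2, authorship ..
After op 2 (insert('y')): buffer="ylvy" (len 4), cursors c1@1 c2@4, authorship 1..2
After op 3 (move_left): buffer="ylvy" (len 4), cursors c1@0 c2@3, authorship 1..2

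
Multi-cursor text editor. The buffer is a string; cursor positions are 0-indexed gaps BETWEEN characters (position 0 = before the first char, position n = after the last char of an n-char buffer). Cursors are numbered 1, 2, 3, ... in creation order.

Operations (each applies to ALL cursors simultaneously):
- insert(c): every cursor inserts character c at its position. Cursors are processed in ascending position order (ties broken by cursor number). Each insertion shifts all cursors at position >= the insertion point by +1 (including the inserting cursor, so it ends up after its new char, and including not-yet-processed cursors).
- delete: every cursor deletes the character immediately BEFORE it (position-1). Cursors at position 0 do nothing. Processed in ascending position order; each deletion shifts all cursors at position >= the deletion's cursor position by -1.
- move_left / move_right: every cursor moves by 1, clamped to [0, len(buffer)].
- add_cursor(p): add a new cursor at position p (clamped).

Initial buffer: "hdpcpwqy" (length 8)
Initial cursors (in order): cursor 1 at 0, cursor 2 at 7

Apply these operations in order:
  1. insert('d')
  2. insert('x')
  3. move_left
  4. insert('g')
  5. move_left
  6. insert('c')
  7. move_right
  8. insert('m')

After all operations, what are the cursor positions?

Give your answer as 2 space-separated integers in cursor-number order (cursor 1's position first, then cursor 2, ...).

Answer: 4 16

Derivation:
After op 1 (insert('d')): buffer="dhdpcpwqdy" (len 10), cursors c1@1 c2@9, authorship 1.......2.
After op 2 (insert('x')): buffer="dxhdpcpwqdxy" (len 12), cursors c1@2 c2@11, authorship 11.......22.
After op 3 (move_left): buffer="dxhdpcpwqdxy" (len 12), cursors c1@1 c2@10, authorship 11.......22.
After op 4 (insert('g')): buffer="dgxhdpcpwqdgxy" (len 14), cursors c1@2 c2@12, authorship 111.......222.
After op 5 (move_left): buffer="dgxhdpcpwqdgxy" (len 14), cursors c1@1 c2@11, authorship 111.......222.
After op 6 (insert('c')): buffer="dcgxhdpcpwqdcgxy" (len 16), cursors c1@2 c2@13, authorship 1111.......2222.
After op 7 (move_right): buffer="dcgxhdpcpwqdcgxy" (len 16), cursors c1@3 c2@14, authorship 1111.......2222.
After op 8 (insert('m')): buffer="dcgmxhdpcpwqdcgmxy" (len 18), cursors c1@4 c2@16, authorship 11111.......22222.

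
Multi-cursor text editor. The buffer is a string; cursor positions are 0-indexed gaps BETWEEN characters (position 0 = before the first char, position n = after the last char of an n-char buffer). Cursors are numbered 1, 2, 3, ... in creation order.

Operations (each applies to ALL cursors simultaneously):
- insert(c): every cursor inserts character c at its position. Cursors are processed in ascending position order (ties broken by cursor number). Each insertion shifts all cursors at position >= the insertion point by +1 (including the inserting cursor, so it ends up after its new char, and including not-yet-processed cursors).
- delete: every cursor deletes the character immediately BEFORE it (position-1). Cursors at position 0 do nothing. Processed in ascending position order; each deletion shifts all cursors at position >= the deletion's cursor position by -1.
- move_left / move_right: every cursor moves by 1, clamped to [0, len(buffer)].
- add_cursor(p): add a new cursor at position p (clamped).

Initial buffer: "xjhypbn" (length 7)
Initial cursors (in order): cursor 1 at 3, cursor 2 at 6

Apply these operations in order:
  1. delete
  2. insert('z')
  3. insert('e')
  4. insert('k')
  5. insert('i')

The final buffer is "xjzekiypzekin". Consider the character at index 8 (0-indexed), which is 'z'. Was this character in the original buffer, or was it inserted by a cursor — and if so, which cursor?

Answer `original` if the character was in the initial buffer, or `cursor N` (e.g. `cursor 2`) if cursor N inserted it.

Answer: cursor 2

Derivation:
After op 1 (delete): buffer="xjypn" (len 5), cursors c1@2 c2@4, authorship .....
After op 2 (insert('z')): buffer="xjzypzn" (len 7), cursors c1@3 c2@6, authorship ..1..2.
After op 3 (insert('e')): buffer="xjzeypzen" (len 9), cursors c1@4 c2@8, authorship ..11..22.
After op 4 (insert('k')): buffer="xjzekypzekn" (len 11), cursors c1@5 c2@10, authorship ..111..222.
After op 5 (insert('i')): buffer="xjzekiypzekin" (len 13), cursors c1@6 c2@12, authorship ..1111..2222.
Authorship (.=original, N=cursor N): . . 1 1 1 1 . . 2 2 2 2 .
Index 8: author = 2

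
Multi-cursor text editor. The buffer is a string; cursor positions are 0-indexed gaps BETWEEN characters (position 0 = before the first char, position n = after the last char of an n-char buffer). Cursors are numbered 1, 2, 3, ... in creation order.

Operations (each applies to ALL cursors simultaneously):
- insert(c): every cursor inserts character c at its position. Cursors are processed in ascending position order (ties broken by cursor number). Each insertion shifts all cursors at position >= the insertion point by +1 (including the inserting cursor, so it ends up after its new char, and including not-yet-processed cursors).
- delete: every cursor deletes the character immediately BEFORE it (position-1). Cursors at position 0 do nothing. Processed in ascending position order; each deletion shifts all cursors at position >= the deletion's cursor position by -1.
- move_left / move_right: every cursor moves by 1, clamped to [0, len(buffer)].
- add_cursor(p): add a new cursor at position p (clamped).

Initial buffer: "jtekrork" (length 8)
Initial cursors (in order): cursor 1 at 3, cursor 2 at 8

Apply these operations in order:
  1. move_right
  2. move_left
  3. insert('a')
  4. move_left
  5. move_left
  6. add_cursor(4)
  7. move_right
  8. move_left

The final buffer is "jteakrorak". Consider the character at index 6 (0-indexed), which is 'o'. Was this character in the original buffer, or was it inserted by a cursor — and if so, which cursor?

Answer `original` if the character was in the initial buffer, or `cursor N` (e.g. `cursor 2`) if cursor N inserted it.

After op 1 (move_right): buffer="jtekrork" (len 8), cursors c1@4 c2@8, authorship ........
After op 2 (move_left): buffer="jtekrork" (len 8), cursors c1@3 c2@7, authorship ........
After op 3 (insert('a')): buffer="jteakrorak" (len 10), cursors c1@4 c2@9, authorship ...1....2.
After op 4 (move_left): buffer="jteakrorak" (len 10), cursors c1@3 c2@8, authorship ...1....2.
After op 5 (move_left): buffer="jteakrorak" (len 10), cursors c1@2 c2@7, authorship ...1....2.
After op 6 (add_cursor(4)): buffer="jteakrorak" (len 10), cursors c1@2 c3@4 c2@7, authorship ...1....2.
After op 7 (move_right): buffer="jteakrorak" (len 10), cursors c1@3 c3@5 c2@8, authorship ...1....2.
After op 8 (move_left): buffer="jteakrorak" (len 10), cursors c1@2 c3@4 c2@7, authorship ...1....2.
Authorship (.=original, N=cursor N): . . . 1 . . . . 2 .
Index 6: author = original

Answer: original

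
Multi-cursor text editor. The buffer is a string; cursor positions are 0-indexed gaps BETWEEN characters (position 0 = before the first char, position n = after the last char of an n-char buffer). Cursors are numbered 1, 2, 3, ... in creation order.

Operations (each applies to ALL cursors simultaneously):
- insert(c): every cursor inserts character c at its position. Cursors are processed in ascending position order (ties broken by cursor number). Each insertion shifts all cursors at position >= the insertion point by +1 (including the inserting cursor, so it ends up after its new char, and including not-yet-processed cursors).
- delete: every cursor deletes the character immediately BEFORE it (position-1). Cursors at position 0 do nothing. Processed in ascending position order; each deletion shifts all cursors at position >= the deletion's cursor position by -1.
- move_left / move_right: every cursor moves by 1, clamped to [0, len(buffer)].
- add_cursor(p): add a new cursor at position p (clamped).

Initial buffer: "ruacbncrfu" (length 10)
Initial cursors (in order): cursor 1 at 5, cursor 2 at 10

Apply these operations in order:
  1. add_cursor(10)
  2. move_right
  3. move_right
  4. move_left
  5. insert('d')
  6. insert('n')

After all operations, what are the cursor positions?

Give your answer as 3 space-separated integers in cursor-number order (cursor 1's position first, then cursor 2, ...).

After op 1 (add_cursor(10)): buffer="ruacbncrfu" (len 10), cursors c1@5 c2@10 c3@10, authorship ..........
After op 2 (move_right): buffer="ruacbncrfu" (len 10), cursors c1@6 c2@10 c3@10, authorship ..........
After op 3 (move_right): buffer="ruacbncrfu" (len 10), cursors c1@7 c2@10 c3@10, authorship ..........
After op 4 (move_left): buffer="ruacbncrfu" (len 10), cursors c1@6 c2@9 c3@9, authorship ..........
After op 5 (insert('d')): buffer="ruacbndcrfddu" (len 13), cursors c1@7 c2@12 c3@12, authorship ......1...23.
After op 6 (insert('n')): buffer="ruacbndncrfddnnu" (len 16), cursors c1@8 c2@15 c3@15, authorship ......11...2323.

Answer: 8 15 15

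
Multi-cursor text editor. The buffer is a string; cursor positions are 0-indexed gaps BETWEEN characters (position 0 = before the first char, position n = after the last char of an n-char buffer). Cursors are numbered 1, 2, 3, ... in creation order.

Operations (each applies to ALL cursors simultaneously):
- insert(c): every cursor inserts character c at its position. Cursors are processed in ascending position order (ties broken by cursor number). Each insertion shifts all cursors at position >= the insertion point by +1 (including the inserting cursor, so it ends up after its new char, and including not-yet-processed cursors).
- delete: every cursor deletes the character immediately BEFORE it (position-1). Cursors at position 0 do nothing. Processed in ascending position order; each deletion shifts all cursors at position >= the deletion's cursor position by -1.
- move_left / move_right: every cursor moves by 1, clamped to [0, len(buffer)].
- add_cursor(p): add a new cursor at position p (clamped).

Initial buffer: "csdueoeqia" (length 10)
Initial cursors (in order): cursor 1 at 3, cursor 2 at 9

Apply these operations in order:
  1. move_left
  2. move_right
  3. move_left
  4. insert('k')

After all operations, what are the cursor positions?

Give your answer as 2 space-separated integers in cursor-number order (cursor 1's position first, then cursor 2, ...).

After op 1 (move_left): buffer="csdueoeqia" (len 10), cursors c1@2 c2@8, authorship ..........
After op 2 (move_right): buffer="csdueoeqia" (len 10), cursors c1@3 c2@9, authorship ..........
After op 3 (move_left): buffer="csdueoeqia" (len 10), cursors c1@2 c2@8, authorship ..........
After op 4 (insert('k')): buffer="cskdueoeqkia" (len 12), cursors c1@3 c2@10, authorship ..1......2..

Answer: 3 10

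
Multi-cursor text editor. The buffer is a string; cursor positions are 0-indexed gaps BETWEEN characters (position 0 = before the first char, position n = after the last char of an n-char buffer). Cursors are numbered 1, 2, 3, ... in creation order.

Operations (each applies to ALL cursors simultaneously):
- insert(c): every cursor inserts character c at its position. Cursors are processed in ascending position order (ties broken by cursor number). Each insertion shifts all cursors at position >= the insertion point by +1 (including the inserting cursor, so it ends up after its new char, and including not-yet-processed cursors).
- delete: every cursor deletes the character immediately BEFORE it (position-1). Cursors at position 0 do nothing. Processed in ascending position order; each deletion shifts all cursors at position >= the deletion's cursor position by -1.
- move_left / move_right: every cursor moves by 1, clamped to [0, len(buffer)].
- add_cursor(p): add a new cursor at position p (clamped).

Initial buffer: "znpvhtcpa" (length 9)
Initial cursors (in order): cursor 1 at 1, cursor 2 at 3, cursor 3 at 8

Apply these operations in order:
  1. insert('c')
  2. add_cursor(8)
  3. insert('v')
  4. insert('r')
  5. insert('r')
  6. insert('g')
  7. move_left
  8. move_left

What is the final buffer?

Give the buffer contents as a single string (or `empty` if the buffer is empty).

After op 1 (insert('c')): buffer="zcnpcvhtcpca" (len 12), cursors c1@2 c2@5 c3@11, authorship .1..2.....3.
After op 2 (add_cursor(8)): buffer="zcnpcvhtcpca" (len 12), cursors c1@2 c2@5 c4@8 c3@11, authorship .1..2.....3.
After op 3 (insert('v')): buffer="zcvnpcvvhtvcpcva" (len 16), cursors c1@3 c2@7 c4@11 c3@15, authorship .11..22...4..33.
After op 4 (insert('r')): buffer="zcvrnpcvrvhtvrcpcvra" (len 20), cursors c1@4 c2@9 c4@14 c3@19, authorship .111..222...44..333.
After op 5 (insert('r')): buffer="zcvrrnpcvrrvhtvrrcpcvrra" (len 24), cursors c1@5 c2@11 c4@17 c3@23, authorship .1111..2222...444..3333.
After op 6 (insert('g')): buffer="zcvrrgnpcvrrgvhtvrrgcpcvrrga" (len 28), cursors c1@6 c2@13 c4@20 c3@27, authorship .11111..22222...4444..33333.
After op 7 (move_left): buffer="zcvrrgnpcvrrgvhtvrrgcpcvrrga" (len 28), cursors c1@5 c2@12 c4@19 c3@26, authorship .11111..22222...4444..33333.
After op 8 (move_left): buffer="zcvrrgnpcvrrgvhtvrrgcpcvrrga" (len 28), cursors c1@4 c2@11 c4@18 c3@25, authorship .11111..22222...4444..33333.

Answer: zcvrrgnpcvrrgvhtvrrgcpcvrrga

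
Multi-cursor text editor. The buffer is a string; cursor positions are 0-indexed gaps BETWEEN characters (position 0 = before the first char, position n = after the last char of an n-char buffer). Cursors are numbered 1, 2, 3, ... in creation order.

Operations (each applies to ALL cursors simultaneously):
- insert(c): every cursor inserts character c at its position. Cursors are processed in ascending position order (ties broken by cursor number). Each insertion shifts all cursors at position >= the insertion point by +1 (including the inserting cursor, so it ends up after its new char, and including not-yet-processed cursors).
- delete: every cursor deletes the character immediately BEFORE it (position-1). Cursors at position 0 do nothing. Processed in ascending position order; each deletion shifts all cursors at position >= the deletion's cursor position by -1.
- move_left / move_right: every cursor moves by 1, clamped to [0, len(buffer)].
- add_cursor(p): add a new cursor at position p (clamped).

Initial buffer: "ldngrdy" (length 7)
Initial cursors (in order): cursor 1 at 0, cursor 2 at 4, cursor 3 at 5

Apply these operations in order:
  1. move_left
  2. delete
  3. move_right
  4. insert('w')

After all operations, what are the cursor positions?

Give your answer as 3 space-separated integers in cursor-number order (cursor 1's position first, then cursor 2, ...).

Answer: 2 6 6

Derivation:
After op 1 (move_left): buffer="ldngrdy" (len 7), cursors c1@0 c2@3 c3@4, authorship .......
After op 2 (delete): buffer="ldrdy" (len 5), cursors c1@0 c2@2 c3@2, authorship .....
After op 3 (move_right): buffer="ldrdy" (len 5), cursors c1@1 c2@3 c3@3, authorship .....
After op 4 (insert('w')): buffer="lwdrwwdy" (len 8), cursors c1@2 c2@6 c3@6, authorship .1..23..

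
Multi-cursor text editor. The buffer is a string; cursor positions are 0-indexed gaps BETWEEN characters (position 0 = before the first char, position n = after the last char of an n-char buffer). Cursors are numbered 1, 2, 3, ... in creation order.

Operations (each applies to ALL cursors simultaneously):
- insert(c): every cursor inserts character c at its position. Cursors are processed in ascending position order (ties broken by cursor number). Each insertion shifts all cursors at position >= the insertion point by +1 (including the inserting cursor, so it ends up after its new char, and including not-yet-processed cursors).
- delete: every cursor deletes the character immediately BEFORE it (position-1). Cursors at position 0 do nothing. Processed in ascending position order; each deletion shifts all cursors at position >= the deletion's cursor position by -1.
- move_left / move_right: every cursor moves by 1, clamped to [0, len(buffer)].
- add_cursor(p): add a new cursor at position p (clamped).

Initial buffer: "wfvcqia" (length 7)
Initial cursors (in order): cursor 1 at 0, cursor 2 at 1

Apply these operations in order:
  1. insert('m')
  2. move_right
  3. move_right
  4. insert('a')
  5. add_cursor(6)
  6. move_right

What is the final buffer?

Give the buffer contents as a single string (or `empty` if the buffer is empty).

After op 1 (insert('m')): buffer="mwmfvcqia" (len 9), cursors c1@1 c2@3, authorship 1.2......
After op 2 (move_right): buffer="mwmfvcqia" (len 9), cursors c1@2 c2@4, authorship 1.2......
After op 3 (move_right): buffer="mwmfvcqia" (len 9), cursors c1@3 c2@5, authorship 1.2......
After op 4 (insert('a')): buffer="mwmafvacqia" (len 11), cursors c1@4 c2@7, authorship 1.21..2....
After op 5 (add_cursor(6)): buffer="mwmafvacqia" (len 11), cursors c1@4 c3@6 c2@7, authorship 1.21..2....
After op 6 (move_right): buffer="mwmafvacqia" (len 11), cursors c1@5 c3@7 c2@8, authorship 1.21..2....

Answer: mwmafvacqia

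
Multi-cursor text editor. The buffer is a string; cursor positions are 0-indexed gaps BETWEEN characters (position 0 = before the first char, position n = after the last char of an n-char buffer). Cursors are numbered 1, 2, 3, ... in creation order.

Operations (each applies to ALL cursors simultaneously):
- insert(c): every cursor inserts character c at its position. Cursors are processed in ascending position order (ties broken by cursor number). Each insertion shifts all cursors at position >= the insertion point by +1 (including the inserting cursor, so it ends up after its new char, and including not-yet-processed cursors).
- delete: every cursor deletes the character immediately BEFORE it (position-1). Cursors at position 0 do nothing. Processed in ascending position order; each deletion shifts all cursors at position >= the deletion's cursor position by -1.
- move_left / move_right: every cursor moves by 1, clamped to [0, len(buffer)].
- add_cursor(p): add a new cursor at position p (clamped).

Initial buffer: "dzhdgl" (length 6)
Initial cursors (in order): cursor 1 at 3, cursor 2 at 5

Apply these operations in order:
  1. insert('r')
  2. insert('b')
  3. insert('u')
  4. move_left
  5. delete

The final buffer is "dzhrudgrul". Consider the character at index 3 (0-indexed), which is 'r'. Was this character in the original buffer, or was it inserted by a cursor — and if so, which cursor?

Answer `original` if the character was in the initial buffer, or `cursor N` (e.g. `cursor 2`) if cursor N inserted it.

Answer: cursor 1

Derivation:
After op 1 (insert('r')): buffer="dzhrdgrl" (len 8), cursors c1@4 c2@7, authorship ...1..2.
After op 2 (insert('b')): buffer="dzhrbdgrbl" (len 10), cursors c1@5 c2@9, authorship ...11..22.
After op 3 (insert('u')): buffer="dzhrbudgrbul" (len 12), cursors c1@6 c2@11, authorship ...111..222.
After op 4 (move_left): buffer="dzhrbudgrbul" (len 12), cursors c1@5 c2@10, authorship ...111..222.
After op 5 (delete): buffer="dzhrudgrul" (len 10), cursors c1@4 c2@8, authorship ...11..22.
Authorship (.=original, N=cursor N): . . . 1 1 . . 2 2 .
Index 3: author = 1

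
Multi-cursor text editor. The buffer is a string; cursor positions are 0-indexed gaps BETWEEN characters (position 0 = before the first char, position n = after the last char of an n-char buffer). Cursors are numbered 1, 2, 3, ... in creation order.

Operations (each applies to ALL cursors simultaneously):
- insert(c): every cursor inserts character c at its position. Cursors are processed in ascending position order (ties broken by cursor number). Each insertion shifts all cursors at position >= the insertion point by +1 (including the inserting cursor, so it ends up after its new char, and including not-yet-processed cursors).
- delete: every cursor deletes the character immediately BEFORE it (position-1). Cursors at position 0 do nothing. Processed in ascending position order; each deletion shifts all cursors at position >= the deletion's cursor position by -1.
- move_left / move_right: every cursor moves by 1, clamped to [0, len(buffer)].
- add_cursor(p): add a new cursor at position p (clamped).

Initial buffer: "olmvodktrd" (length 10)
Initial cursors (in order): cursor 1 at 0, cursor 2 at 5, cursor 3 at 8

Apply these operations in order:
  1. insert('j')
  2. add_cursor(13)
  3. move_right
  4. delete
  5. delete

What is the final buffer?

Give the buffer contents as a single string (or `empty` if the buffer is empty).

After op 1 (insert('j')): buffer="jolmvojdktjrd" (len 13), cursors c1@1 c2@7 c3@11, authorship 1.....2...3..
After op 2 (add_cursor(13)): buffer="jolmvojdktjrd" (len 13), cursors c1@1 c2@7 c3@11 c4@13, authorship 1.....2...3..
After op 3 (move_right): buffer="jolmvojdktjrd" (len 13), cursors c1@2 c2@8 c3@12 c4@13, authorship 1.....2...3..
After op 4 (delete): buffer="jlmvojktj" (len 9), cursors c1@1 c2@6 c3@9 c4@9, authorship 1....2..3
After op 5 (delete): buffer="lmvok" (len 5), cursors c1@0 c2@4 c3@5 c4@5, authorship .....

Answer: lmvok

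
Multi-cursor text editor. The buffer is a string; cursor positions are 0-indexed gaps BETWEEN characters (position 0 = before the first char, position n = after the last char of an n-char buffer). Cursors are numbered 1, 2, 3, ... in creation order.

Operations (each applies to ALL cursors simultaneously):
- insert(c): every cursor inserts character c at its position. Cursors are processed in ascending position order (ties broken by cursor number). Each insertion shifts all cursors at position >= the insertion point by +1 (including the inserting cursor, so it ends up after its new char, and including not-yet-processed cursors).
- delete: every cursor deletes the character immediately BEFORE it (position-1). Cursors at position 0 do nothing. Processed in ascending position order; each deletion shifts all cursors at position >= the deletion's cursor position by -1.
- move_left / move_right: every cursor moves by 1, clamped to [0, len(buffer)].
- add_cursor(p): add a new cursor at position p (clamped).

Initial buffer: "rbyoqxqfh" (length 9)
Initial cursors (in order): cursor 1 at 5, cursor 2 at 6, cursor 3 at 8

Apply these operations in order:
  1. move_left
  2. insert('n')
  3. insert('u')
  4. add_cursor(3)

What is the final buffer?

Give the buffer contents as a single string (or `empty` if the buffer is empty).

After op 1 (move_left): buffer="rbyoqxqfh" (len 9), cursors c1@4 c2@5 c3@7, authorship .........
After op 2 (insert('n')): buffer="rbyonqnxqnfh" (len 12), cursors c1@5 c2@7 c3@10, authorship ....1.2..3..
After op 3 (insert('u')): buffer="rbyonuqnuxqnufh" (len 15), cursors c1@6 c2@9 c3@13, authorship ....11.22..33..
After op 4 (add_cursor(3)): buffer="rbyonuqnuxqnufh" (len 15), cursors c4@3 c1@6 c2@9 c3@13, authorship ....11.22..33..

Answer: rbyonuqnuxqnufh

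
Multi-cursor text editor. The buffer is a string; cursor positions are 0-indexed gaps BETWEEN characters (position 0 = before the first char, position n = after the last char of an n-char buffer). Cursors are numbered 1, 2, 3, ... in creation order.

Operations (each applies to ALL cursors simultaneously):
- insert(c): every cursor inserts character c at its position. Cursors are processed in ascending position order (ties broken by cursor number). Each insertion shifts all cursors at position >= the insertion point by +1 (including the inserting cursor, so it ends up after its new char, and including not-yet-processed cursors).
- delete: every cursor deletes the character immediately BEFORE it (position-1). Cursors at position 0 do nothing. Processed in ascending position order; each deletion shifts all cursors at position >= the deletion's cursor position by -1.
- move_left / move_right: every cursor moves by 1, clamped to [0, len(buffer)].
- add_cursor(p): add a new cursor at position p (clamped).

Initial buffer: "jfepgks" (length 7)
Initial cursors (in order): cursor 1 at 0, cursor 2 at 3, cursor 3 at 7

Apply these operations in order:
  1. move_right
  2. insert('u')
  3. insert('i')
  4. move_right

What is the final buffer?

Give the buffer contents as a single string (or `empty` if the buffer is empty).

Answer: juifepuigksui

Derivation:
After op 1 (move_right): buffer="jfepgks" (len 7), cursors c1@1 c2@4 c3@7, authorship .......
After op 2 (insert('u')): buffer="jufepugksu" (len 10), cursors c1@2 c2@6 c3@10, authorship .1...2...3
After op 3 (insert('i')): buffer="juifepuigksui" (len 13), cursors c1@3 c2@8 c3@13, authorship .11...22...33
After op 4 (move_right): buffer="juifepuigksui" (len 13), cursors c1@4 c2@9 c3@13, authorship .11...22...33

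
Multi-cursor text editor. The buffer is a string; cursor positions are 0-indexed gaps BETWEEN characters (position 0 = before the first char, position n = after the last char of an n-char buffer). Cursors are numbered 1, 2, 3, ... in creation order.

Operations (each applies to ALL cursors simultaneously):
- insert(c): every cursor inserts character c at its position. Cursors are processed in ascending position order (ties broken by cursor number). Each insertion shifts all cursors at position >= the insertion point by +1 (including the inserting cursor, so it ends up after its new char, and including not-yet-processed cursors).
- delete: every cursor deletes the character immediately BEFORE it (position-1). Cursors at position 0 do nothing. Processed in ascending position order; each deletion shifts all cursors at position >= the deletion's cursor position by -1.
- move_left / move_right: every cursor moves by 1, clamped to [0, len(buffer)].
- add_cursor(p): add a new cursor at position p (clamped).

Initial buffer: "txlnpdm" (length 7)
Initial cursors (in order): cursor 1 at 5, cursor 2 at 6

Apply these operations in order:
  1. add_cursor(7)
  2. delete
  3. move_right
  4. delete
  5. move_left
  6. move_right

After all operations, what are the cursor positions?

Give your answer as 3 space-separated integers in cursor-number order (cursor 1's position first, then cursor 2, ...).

Answer: 1 1 1

Derivation:
After op 1 (add_cursor(7)): buffer="txlnpdm" (len 7), cursors c1@5 c2@6 c3@7, authorship .......
After op 2 (delete): buffer="txln" (len 4), cursors c1@4 c2@4 c3@4, authorship ....
After op 3 (move_right): buffer="txln" (len 4), cursors c1@4 c2@4 c3@4, authorship ....
After op 4 (delete): buffer="t" (len 1), cursors c1@1 c2@1 c3@1, authorship .
After op 5 (move_left): buffer="t" (len 1), cursors c1@0 c2@0 c3@0, authorship .
After op 6 (move_right): buffer="t" (len 1), cursors c1@1 c2@1 c3@1, authorship .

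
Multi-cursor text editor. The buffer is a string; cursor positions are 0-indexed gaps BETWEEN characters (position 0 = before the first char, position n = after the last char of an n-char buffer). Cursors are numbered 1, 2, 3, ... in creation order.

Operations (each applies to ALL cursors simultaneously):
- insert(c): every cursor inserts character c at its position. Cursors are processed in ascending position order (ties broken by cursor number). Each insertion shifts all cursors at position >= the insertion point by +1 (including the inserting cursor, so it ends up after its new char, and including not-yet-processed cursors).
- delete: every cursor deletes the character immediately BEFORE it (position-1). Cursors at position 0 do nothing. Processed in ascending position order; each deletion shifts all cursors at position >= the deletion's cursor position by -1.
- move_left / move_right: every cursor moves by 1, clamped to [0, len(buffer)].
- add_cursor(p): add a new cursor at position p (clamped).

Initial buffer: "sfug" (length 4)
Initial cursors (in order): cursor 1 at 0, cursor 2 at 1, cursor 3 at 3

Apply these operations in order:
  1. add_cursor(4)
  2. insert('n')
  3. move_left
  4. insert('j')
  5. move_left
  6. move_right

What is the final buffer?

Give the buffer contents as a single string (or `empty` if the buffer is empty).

After op 1 (add_cursor(4)): buffer="sfug" (len 4), cursors c1@0 c2@1 c3@3 c4@4, authorship ....
After op 2 (insert('n')): buffer="nsnfungn" (len 8), cursors c1@1 c2@3 c3@6 c4@8, authorship 1.2..3.4
After op 3 (move_left): buffer="nsnfungn" (len 8), cursors c1@0 c2@2 c3@5 c4@7, authorship 1.2..3.4
After op 4 (insert('j')): buffer="jnsjnfujngjn" (len 12), cursors c1@1 c2@4 c3@8 c4@11, authorship 11.22..33.44
After op 5 (move_left): buffer="jnsjnfujngjn" (len 12), cursors c1@0 c2@3 c3@7 c4@10, authorship 11.22..33.44
After op 6 (move_right): buffer="jnsjnfujngjn" (len 12), cursors c1@1 c2@4 c3@8 c4@11, authorship 11.22..33.44

Answer: jnsjnfujngjn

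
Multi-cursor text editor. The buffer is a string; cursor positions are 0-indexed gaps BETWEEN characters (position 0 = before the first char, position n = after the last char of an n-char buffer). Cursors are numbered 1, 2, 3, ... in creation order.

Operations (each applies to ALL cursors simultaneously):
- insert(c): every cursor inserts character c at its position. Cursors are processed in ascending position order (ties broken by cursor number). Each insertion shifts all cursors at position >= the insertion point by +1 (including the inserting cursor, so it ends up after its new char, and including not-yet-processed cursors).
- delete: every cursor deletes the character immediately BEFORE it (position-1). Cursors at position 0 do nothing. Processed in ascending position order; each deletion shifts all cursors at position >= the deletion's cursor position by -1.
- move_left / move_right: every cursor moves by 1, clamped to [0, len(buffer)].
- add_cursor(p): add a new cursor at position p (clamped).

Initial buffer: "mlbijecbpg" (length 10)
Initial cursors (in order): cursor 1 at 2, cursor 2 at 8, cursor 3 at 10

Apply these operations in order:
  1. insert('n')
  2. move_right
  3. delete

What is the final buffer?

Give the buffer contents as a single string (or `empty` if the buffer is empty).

After op 1 (insert('n')): buffer="mlnbijecbnpgn" (len 13), cursors c1@3 c2@10 c3@13, authorship ..1......2..3
After op 2 (move_right): buffer="mlnbijecbnpgn" (len 13), cursors c1@4 c2@11 c3@13, authorship ..1......2..3
After op 3 (delete): buffer="mlnijecbng" (len 10), cursors c1@3 c2@9 c3@10, authorship ..1.....2.

Answer: mlnijecbng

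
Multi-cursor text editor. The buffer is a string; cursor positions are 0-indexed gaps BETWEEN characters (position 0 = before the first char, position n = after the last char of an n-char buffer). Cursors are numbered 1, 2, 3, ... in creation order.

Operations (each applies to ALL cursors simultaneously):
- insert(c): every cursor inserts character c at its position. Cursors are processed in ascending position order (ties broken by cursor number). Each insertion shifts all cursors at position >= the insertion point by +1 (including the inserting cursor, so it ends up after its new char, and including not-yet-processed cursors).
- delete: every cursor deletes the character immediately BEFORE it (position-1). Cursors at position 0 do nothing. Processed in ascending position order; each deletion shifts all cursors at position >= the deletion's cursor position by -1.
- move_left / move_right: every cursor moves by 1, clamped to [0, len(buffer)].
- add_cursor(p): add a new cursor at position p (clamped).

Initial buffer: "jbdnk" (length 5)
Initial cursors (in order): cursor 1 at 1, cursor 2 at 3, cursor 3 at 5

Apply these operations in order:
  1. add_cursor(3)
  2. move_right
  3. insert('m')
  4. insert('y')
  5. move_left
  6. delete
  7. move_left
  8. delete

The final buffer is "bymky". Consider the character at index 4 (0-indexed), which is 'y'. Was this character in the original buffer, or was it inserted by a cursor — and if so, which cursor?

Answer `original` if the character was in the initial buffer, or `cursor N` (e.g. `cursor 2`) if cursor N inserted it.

After op 1 (add_cursor(3)): buffer="jbdnk" (len 5), cursors c1@1 c2@3 c4@3 c3@5, authorship .....
After op 2 (move_right): buffer="jbdnk" (len 5), cursors c1@2 c2@4 c4@4 c3@5, authorship .....
After op 3 (insert('m')): buffer="jbmdnmmkm" (len 9), cursors c1@3 c2@7 c4@7 c3@9, authorship ..1..24.3
After op 4 (insert('y')): buffer="jbmydnmmyykmy" (len 13), cursors c1@4 c2@10 c4@10 c3@13, authorship ..11..2424.33
After op 5 (move_left): buffer="jbmydnmmyykmy" (len 13), cursors c1@3 c2@9 c4@9 c3@12, authorship ..11..2424.33
After op 6 (delete): buffer="jbydnmyky" (len 9), cursors c1@2 c2@6 c4@6 c3@8, authorship ..1..24.3
After op 7 (move_left): buffer="jbydnmyky" (len 9), cursors c1@1 c2@5 c4@5 c3@7, authorship ..1..24.3
After op 8 (delete): buffer="bymky" (len 5), cursors c1@0 c2@2 c4@2 c3@3, authorship .12.3
Authorship (.=original, N=cursor N): . 1 2 . 3
Index 4: author = 3

Answer: cursor 3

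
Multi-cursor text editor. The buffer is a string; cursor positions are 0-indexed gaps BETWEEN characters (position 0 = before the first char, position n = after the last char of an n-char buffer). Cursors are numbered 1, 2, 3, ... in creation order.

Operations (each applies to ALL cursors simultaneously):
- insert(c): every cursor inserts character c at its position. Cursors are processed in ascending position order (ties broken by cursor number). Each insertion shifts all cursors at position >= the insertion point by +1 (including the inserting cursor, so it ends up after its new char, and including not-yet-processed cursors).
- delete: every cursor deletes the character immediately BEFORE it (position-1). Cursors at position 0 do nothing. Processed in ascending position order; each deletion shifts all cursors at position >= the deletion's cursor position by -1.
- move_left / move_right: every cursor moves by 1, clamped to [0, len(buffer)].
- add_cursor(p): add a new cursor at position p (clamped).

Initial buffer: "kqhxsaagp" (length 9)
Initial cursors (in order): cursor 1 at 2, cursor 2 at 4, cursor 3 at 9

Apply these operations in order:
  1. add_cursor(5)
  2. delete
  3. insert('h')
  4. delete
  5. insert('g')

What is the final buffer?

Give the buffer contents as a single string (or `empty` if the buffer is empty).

Answer: kghggaagg

Derivation:
After op 1 (add_cursor(5)): buffer="kqhxsaagp" (len 9), cursors c1@2 c2@4 c4@5 c3@9, authorship .........
After op 2 (delete): buffer="khaag" (len 5), cursors c1@1 c2@2 c4@2 c3@5, authorship .....
After op 3 (insert('h')): buffer="khhhhaagh" (len 9), cursors c1@2 c2@5 c4@5 c3@9, authorship .1.24...3
After op 4 (delete): buffer="khaag" (len 5), cursors c1@1 c2@2 c4@2 c3@5, authorship .....
After op 5 (insert('g')): buffer="kghggaagg" (len 9), cursors c1@2 c2@5 c4@5 c3@9, authorship .1.24...3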